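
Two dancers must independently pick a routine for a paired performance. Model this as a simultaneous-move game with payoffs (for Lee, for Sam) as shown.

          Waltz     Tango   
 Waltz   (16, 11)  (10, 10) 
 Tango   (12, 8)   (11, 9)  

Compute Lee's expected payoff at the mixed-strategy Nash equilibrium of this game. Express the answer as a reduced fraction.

Sam mixes with probability q on Waltz, chosen so Lee is indifferent: 16q + 10(1−q) = 12q + 11(1−q) gives q = 1/5.
Lee's expected payoff (from either row, since indifferent) is 16·1/5 + 10·4/5 = 56/5.

56/5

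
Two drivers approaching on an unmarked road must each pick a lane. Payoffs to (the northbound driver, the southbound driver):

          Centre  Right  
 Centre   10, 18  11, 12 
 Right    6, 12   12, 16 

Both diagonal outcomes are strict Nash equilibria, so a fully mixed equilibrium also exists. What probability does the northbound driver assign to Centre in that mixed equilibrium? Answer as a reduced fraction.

The northbound driver's mix p on Centre must make the southbound driver indifferent between Centre and Right.
The southbound driver's payoff from Centre: 18p + 12(1−p). From Right: 12p + 16(1−p).
Set equal: 6p = 4(1−p) → p = 4/10 = 2/5.

2/5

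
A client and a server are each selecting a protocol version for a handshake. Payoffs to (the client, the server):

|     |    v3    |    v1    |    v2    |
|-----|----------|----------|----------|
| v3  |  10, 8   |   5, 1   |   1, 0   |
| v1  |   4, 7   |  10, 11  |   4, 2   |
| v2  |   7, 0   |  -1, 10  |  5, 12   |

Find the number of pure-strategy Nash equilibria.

Both v3: the client gets 10 (best alternative 7); the server gets 8 (best alternative 1). Neither deviates — NE.
Both v1: the client gets 10 (best alternative 5); the server gets 11 (best alternative 7). Neither deviates — NE.
Both v2: the client gets 5 (best alternative 4); the server gets 12 (best alternative 10). Neither deviates — NE.
(v1, v3) is not a NE: the client would switch to v3 (10 > 4).
No other cell survives both best-response checks, so there are 3 pure NE.

3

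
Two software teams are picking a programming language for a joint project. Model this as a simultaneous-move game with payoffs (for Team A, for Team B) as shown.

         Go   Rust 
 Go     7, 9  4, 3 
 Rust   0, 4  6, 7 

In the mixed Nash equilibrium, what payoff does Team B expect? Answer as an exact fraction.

17/3

Team A mixes with probability p on Go, chosen so Team B is indifferent: 9p + 4(1−p) = 3p + 7(1−p) gives p = 1/3.
Team B's expected payoff is 9·1/3 + 4·2/3 = 17/3.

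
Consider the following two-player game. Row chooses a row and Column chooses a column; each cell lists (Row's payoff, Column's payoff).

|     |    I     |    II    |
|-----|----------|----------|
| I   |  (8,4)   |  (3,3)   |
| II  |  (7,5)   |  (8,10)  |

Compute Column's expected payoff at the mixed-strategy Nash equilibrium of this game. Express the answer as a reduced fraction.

Row mixes with probability p on I, chosen so Column is indifferent: 4p + 5(1−p) = 3p + 10(1−p) gives p = 5/6.
Column's expected payoff is 4·5/6 + 5·1/6 = 25/6.

25/6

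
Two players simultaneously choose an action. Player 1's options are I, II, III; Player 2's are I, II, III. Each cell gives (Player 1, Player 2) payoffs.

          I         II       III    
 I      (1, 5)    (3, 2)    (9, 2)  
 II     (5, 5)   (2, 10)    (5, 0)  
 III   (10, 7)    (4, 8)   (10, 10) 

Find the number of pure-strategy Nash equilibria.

Both III: Player 1 gets 10 (best alternative 9); Player 2 gets 10 (best alternative 8). Neither deviates — NE.
Both I is not a NE: Player 1 would switch to III (10 > 1).
No other cell survives both best-response checks, so there is 1 pure NE.

1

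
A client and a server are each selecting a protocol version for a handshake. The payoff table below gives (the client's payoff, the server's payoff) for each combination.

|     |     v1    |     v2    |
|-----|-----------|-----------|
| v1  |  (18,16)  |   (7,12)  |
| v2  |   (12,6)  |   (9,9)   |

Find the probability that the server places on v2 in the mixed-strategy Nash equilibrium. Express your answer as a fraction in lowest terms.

The server's mix q on v1 must make the client indifferent between v1 and v2.
The client's payoff from v1: 18q + 7(1−q). From v2: 12q + 9(1−q).
Set equal: 6q = 2(1−q) → q = 2/8 = 1/4.
Probability on v2 is 1 − 1/4 = 3/4.

3/4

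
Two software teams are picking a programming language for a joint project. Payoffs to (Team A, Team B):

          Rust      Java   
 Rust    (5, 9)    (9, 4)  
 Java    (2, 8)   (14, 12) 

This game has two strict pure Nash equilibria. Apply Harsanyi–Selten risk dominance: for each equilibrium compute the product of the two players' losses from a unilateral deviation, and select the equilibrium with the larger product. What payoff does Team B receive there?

At both Rust: Team A loses 5 − 2 = 3 by deviating; Team B loses 9 − 4 = 5. Product = 3·5 = 15.
At both Java: Team A loses 14 − 9 = 5 by deviating; Team B loses 12 − 8 = 4. Product = 5·4 = 20.
20 > 15, so both Java is risk-dominant. Team B's payoff there is 12.

12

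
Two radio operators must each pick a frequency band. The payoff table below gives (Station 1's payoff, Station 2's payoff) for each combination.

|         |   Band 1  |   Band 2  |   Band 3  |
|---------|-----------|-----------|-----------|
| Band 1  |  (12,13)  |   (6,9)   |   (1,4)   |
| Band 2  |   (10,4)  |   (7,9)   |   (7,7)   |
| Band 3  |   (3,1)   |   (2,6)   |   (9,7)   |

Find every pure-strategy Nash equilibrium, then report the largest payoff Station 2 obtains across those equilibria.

Both Band 1 is a pure NE (Station 1: 12 ≥ 10; Station 2: 13 ≥ 9). Station 2 gets 13.
Both Band 2 is a pure NE (Station 1: 7 ≥ 6; Station 2: 9 ≥ 7). Station 2 gets 9.
Both Band 3 is a pure NE (Station 1: 9 ≥ 7; Station 2: 7 ≥ 6). Station 2 gets 7.
Every other cell has a profitable deviation for at least one player. Highest of {13, 9, 7} is 13.

13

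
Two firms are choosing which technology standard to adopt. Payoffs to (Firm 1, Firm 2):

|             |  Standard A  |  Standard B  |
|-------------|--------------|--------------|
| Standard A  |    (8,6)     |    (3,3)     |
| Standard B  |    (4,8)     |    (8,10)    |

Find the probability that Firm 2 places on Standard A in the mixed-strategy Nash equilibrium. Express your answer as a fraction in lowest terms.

5/9

Firm 2's mix q on Standard A must make Firm 1 indifferent between Standard A and Standard B.
Firm 1's payoff from Standard A: 8q + 3(1−q). From Standard B: 4q + 8(1−q).
Set equal: 4q = 5(1−q) → q = 5/9.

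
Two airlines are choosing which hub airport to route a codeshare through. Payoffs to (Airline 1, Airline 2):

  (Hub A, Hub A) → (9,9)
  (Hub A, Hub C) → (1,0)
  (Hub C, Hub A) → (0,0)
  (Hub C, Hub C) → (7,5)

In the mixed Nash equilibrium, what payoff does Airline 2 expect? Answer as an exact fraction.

45/14

Airline 1 mixes with probability p on Hub A, chosen so Airline 2 is indifferent: 9p + 0(1−p) = 0p + 5(1−p) gives p = 5/14.
Airline 2's expected payoff is 9·5/14 + 0·9/14 = 45/14.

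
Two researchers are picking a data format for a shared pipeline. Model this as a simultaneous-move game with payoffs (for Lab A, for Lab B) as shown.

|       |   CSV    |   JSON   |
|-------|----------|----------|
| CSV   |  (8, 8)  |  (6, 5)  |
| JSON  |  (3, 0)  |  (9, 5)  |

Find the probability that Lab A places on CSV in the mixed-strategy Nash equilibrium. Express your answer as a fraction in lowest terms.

Lab A's mix p on CSV must make Lab B indifferent between CSV and JSON.
Lab B's payoff from CSV: 8p + 0(1−p). From JSON: 5p + 5(1−p).
Set equal: 3p = 5(1−p) → p = 5/8.

5/8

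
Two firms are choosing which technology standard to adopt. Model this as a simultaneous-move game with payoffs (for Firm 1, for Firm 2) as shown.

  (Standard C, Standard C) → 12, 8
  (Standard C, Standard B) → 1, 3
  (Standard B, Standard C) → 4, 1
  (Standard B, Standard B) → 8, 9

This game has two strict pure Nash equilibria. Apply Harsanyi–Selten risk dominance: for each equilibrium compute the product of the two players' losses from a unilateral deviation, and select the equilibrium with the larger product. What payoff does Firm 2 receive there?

At both Standard C: Firm 1 loses 12 − 4 = 8 by deviating; Firm 2 loses 8 − 3 = 5. Product = 8·5 = 40.
At both Standard B: Firm 1 loses 8 − 1 = 7 by deviating; Firm 2 loses 9 − 1 = 8. Product = 7·8 = 56.
56 > 40, so both Standard B is risk-dominant. Firm 2's payoff there is 9.

9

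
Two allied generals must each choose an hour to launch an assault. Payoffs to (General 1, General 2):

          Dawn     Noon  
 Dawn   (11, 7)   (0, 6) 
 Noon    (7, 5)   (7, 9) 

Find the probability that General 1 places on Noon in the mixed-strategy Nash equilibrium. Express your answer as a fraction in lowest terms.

General 1's mix p on Dawn must make General 2 indifferent between Dawn and Noon.
General 2's payoff from Dawn: 7p + 5(1−p). From Noon: 6p + 9(1−p).
Set equal: 1p = 4(1−p) → p = 4/5.
Probability on Noon is 1 − 4/5 = 1/5.

1/5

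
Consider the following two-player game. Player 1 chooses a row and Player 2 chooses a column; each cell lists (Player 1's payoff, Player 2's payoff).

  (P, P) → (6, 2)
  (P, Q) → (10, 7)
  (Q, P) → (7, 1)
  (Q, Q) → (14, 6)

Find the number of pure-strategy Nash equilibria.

1

Both Q: Player 1 gets 14 (best alternative 10); Player 2 gets 6 (best alternative 1). Neither deviates — NE.
Both P is not a NE: Player 1 would switch to Q (7 > 6).
No other cell survives both best-response checks, so there is 1 pure NE.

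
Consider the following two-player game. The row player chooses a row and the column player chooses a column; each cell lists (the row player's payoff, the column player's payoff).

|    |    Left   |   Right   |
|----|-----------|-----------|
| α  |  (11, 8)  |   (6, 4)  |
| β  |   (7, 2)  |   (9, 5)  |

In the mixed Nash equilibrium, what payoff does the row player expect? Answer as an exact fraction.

The column player mixes with probability q on Left, chosen so the row player is indifferent: 11q + 6(1−q) = 7q + 9(1−q) gives q = 3/7.
The row player's expected payoff (from either row, since indifferent) is 11·3/7 + 6·4/7 = 57/7.

57/7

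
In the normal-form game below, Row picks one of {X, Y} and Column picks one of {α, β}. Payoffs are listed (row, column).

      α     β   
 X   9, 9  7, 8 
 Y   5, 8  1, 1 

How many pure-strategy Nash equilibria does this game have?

(X, α): Row gets 9 (best alternative 5); Column gets 9 (best alternative 8). Neither deviates — NE.
(Y, β) is not a NE: Row would switch to X (7 > 1).
No other cell survives both best-response checks, so there is 1 pure NE.

1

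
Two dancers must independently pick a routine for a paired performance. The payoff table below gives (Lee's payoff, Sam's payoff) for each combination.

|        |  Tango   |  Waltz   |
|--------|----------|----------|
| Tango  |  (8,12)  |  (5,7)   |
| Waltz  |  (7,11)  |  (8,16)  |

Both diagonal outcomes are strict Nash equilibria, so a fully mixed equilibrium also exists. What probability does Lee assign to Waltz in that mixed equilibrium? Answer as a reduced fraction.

1/2

Lee's mix p on Tango must make Sam indifferent between Tango and Waltz.
Sam's payoff from Tango: 12p + 11(1−p). From Waltz: 7p + 16(1−p).
Set equal: 5p = 5(1−p) → p = 5/10 = 1/2.
Probability on Waltz is 1 − 1/2 = 1/2.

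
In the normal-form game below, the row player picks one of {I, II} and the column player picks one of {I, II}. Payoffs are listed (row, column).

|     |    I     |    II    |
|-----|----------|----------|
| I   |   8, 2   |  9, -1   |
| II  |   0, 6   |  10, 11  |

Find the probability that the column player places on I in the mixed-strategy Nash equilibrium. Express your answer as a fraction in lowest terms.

1/9

The column player's mix q on I must make the row player indifferent between I and II.
The row player's payoff from I: 8q + 9(1−q). From II: 0q + 10(1−q).
Set equal: 8q = 1(1−q) → q = 1/9.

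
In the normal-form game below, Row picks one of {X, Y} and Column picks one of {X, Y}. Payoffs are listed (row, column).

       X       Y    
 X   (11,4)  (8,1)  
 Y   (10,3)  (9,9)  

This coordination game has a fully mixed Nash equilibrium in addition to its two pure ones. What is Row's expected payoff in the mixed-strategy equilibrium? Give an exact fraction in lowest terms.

19/2

Column mixes with probability q on X, chosen so Row is indifferent: 11q + 8(1−q) = 10q + 9(1−q) gives q = 1/2.
Row's expected payoff (from either row, since indifferent) is 11·1/2 + 8·1/2 = 19/2.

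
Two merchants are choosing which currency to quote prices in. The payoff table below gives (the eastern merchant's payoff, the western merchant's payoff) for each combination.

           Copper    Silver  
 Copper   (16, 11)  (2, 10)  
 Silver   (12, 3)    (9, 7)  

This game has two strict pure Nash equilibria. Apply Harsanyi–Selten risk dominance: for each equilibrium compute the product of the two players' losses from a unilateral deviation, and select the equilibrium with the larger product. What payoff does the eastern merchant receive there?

9

At both Copper: the eastern merchant loses 16 − 12 = 4 by deviating; the western merchant loses 11 − 10 = 1. Product = 4·1 = 4.
At both Silver: the eastern merchant loses 9 − 2 = 7 by deviating; the western merchant loses 7 − 3 = 4. Product = 7·4 = 28.
28 > 4, so both Silver is risk-dominant. The eastern merchant's payoff there is 9.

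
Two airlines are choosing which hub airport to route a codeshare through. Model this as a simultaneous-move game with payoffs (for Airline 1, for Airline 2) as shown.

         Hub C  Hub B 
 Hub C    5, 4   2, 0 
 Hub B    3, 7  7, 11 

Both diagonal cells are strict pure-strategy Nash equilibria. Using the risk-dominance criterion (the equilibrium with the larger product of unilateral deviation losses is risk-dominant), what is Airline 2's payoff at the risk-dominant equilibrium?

At both Hub C: Airline 1 loses 5 − 3 = 2 by deviating; Airline 2 loses 4 − 0 = 4. Product = 2·4 = 8.
At both Hub B: Airline 1 loses 7 − 2 = 5 by deviating; Airline 2 loses 11 − 7 = 4. Product = 5·4 = 20.
20 > 8, so both Hub B is risk-dominant. Airline 2's payoff there is 11.

11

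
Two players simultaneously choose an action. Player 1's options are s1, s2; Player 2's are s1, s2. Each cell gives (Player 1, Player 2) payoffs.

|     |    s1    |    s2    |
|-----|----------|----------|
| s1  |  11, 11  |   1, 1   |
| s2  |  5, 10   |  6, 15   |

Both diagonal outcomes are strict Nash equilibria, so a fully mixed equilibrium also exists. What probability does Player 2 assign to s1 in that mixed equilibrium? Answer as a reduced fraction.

Player 2's mix q on s1 must make Player 1 indifferent between s1 and s2.
Player 1's payoff from s1: 11q + 1(1−q). From s2: 5q + 6(1−q).
Set equal: 6q = 5(1−q) → q = 5/11.

5/11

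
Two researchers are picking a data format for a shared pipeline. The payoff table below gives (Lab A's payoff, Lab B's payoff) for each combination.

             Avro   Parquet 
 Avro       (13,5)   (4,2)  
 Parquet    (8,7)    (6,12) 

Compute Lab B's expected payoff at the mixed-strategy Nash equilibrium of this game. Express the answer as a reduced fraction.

23/4

Lab A mixes with probability p on Avro, chosen so Lab B is indifferent: 5p + 7(1−p) = 2p + 12(1−p) gives p = 5/8.
Lab B's expected payoff is 5·5/8 + 7·3/8 = 23/4.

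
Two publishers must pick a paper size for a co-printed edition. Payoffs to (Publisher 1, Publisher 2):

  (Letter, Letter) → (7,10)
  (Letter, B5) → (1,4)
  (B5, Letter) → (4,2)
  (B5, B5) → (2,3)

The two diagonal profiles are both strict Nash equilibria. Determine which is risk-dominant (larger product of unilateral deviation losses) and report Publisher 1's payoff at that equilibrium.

At both Letter: Publisher 1 loses 7 − 4 = 3 by deviating; Publisher 2 loses 10 − 4 = 6. Product = 3·6 = 18.
At both B5: Publisher 1 loses 2 − 1 = 1 by deviating; Publisher 2 loses 3 − 2 = 1. Product = 1·1 = 1.
18 > 1, so both Letter is risk-dominant. Publisher 1's payoff there is 7.

7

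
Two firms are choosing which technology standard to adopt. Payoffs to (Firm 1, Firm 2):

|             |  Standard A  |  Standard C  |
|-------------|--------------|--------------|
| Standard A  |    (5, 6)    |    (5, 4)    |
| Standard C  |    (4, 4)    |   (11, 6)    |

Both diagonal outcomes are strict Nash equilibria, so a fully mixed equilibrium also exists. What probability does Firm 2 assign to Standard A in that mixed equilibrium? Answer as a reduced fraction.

Firm 2's mix q on Standard A must make Firm 1 indifferent between Standard A and Standard C.
Firm 1's payoff from Standard A: 5q + 5(1−q). From Standard C: 4q + 11(1−q).
Set equal: 1q = 6(1−q) → q = 6/7.

6/7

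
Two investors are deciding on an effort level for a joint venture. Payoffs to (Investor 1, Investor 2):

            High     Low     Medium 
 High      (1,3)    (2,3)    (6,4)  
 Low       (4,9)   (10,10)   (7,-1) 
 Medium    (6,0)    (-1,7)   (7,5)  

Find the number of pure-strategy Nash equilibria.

Both Low: Investor 1 gets 10 (best alternative 2); Investor 2 gets 10 (best alternative 9). Neither deviates — NE.
Both High is not a NE: Investor 1 would switch to Medium (6 > 1).
No other cell survives both best-response checks, so there is 1 pure NE.

1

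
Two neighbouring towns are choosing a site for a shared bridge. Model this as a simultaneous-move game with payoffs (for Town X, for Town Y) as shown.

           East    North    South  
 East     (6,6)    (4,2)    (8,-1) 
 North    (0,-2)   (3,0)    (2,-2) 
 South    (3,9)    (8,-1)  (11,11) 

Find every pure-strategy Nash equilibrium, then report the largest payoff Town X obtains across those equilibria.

Both East is a pure NE (Town X: 6 ≥ 3; Town Y: 6 ≥ 2). Town X gets 6.
Both South is a pure NE (Town X: 11 ≥ 8; Town Y: 11 ≥ 9). Town X gets 11.
Every other cell has a profitable deviation for at least one player. Highest of {6, 11} is 11.

11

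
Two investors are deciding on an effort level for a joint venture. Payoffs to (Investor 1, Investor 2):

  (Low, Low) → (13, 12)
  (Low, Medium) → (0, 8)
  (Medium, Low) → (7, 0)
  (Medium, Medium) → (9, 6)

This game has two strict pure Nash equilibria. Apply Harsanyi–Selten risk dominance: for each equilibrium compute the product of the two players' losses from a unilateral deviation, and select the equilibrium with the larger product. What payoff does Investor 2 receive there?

6

At both Low: Investor 1 loses 13 − 7 = 6 by deviating; Investor 2 loses 12 − 8 = 4. Product = 6·4 = 24.
At both Medium: Investor 1 loses 9 − 0 = 9 by deviating; Investor 2 loses 6 − 0 = 6. Product = 9·6 = 54.
54 > 24, so both Medium is risk-dominant. Investor 2's payoff there is 6.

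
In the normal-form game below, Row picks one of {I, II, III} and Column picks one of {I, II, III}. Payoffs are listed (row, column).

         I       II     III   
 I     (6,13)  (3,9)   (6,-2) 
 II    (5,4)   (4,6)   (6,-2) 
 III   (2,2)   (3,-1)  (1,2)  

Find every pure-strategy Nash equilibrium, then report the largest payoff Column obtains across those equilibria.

Both I is a pure NE (Row: 6 ≥ 5; Column: 13 ≥ 9). Column gets 13.
Both II is a pure NE (Row: 4 ≥ 3; Column: 6 ≥ 4). Column gets 6.
Every other cell has a profitable deviation for at least one player. Highest of {13, 6} is 13.

13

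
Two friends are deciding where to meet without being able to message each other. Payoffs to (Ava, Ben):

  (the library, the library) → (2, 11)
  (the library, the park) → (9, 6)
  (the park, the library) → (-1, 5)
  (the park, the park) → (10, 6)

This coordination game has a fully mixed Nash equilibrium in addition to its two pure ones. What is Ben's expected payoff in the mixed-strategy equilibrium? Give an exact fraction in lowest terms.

6

Ava mixes with probability p on the library, chosen so Ben is indifferent: 11p + 5(1−p) = 6p + 6(1−p) gives p = 1/6.
Ben's expected payoff is 11·1/6 + 5·5/6 = 6.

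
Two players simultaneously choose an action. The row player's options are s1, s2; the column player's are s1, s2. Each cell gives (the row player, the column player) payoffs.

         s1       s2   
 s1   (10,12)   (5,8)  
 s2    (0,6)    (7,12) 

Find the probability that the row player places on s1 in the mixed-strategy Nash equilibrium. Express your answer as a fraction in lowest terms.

3/5

The row player's mix p on s1 must make the column player indifferent between s1 and s2.
The column player's payoff from s1: 12p + 6(1−p). From s2: 8p + 12(1−p).
Set equal: 4p = 6(1−p) → p = 6/10 = 3/5.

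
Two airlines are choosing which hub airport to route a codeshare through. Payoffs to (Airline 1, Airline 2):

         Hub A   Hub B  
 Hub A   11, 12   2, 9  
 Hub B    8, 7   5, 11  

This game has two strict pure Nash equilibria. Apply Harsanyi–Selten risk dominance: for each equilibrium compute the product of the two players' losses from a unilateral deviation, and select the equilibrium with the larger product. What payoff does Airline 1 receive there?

5

At both Hub A: Airline 1 loses 11 − 8 = 3 by deviating; Airline 2 loses 12 − 9 = 3. Product = 3·3 = 9.
At both Hub B: Airline 1 loses 5 − 2 = 3 by deviating; Airline 2 loses 11 − 7 = 4. Product = 3·4 = 12.
12 > 9, so both Hub B is risk-dominant. Airline 1's payoff there is 5.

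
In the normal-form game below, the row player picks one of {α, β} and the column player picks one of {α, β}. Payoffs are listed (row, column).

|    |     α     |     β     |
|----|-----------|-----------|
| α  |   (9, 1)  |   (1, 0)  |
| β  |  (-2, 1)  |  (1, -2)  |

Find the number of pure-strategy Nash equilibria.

1

Both α: the row player gets 9 (best alternative -2); the column player gets 1 (best alternative 0). Neither deviates — NE.
Both β is not a NE: the column player would switch to α (1 > -2).
No other cell survives both best-response checks, so there is 1 pure NE.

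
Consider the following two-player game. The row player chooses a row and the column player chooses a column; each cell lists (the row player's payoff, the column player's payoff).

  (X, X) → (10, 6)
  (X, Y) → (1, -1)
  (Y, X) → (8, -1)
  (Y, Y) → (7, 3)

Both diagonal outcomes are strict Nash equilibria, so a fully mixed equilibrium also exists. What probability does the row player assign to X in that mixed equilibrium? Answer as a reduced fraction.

4/11

The row player's mix p on X must make the column player indifferent between X and Y.
The column player's payoff from X: 6p + (-1)(1−p). From Y: (-1)p + 3(1−p).
Set equal: 7p = 4(1−p) → p = 4/11.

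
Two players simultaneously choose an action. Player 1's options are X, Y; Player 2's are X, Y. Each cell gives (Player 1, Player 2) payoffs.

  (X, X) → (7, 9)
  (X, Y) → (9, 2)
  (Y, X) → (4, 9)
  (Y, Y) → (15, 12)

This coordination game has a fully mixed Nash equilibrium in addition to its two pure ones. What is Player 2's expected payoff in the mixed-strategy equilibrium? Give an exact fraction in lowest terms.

9

Player 1 mixes with probability p on X, chosen so Player 2 is indifferent: 9p + 9(1−p) = 2p + 12(1−p) gives p = 3/10.
Player 2's expected payoff is 9·3/10 + 9·7/10 = 9.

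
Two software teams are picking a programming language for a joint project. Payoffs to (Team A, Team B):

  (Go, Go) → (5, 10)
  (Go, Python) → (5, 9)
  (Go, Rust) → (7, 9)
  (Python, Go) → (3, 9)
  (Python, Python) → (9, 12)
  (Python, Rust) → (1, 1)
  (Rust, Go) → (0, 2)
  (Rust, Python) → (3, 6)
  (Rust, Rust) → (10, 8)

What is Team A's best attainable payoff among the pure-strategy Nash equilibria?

Both Go is a pure NE (Team A: 5 ≥ 3; Team B: 10 ≥ 9). Team A gets 5.
Both Python is a pure NE (Team A: 9 ≥ 5; Team B: 12 ≥ 9). Team A gets 9.
Both Rust is a pure NE (Team A: 10 ≥ 7; Team B: 8 ≥ 6). Team A gets 10.
Every other cell has a profitable deviation for at least one player. Highest of {5, 9, 10} is 10.

10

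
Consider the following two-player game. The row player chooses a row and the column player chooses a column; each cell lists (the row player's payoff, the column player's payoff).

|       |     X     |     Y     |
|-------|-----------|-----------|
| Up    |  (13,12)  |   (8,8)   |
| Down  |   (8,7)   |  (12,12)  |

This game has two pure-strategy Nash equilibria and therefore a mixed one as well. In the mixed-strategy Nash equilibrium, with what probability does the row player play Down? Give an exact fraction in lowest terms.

4/9

The row player's mix p on Up must make the column player indifferent between X and Y.
The column player's payoff from X: 12p + 7(1−p). From Y: 8p + 12(1−p).
Set equal: 4p = 5(1−p) → p = 5/9.
Probability on Down is 1 − 5/9 = 4/9.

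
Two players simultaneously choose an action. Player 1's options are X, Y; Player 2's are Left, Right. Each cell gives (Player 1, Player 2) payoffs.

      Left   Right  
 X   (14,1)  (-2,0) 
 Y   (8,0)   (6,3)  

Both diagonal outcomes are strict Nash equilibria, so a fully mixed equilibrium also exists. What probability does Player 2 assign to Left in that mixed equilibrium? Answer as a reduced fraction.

4/7

Player 2's mix q on Left must make Player 1 indifferent between X and Y.
Player 1's payoff from X: 14q + (-2)(1−q). From Y: 8q + 6(1−q).
Set equal: 6q = 8(1−q) → q = 8/14 = 4/7.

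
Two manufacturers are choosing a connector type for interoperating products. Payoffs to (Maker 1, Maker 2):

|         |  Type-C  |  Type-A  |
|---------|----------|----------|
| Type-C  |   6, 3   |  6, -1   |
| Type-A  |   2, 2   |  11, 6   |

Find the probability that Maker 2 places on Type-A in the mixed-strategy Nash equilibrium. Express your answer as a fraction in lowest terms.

Maker 2's mix q on Type-C must make Maker 1 indifferent between Type-C and Type-A.
Maker 1's payoff from Type-C: 6q + 6(1−q). From Type-A: 2q + 11(1−q).
Set equal: 4q = 5(1−q) → q = 5/9.
Probability on Type-A is 1 − 5/9 = 4/9.

4/9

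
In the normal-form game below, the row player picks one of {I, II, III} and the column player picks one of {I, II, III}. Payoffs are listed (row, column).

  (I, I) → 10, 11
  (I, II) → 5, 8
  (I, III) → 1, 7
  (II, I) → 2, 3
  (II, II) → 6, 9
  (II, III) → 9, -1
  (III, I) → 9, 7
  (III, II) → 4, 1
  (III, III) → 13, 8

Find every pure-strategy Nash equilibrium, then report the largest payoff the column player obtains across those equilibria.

11

Both I is a pure NE (the row player: 10 ≥ 9; the column player: 11 ≥ 8). The column player gets 11.
Both II is a pure NE (the row player: 6 ≥ 5; the column player: 9 ≥ 3). The column player gets 9.
Both III is a pure NE (the row player: 13 ≥ 9; the column player: 8 ≥ 7). The column player gets 8.
Every other cell has a profitable deviation for at least one player. Highest of {11, 9, 8} is 11.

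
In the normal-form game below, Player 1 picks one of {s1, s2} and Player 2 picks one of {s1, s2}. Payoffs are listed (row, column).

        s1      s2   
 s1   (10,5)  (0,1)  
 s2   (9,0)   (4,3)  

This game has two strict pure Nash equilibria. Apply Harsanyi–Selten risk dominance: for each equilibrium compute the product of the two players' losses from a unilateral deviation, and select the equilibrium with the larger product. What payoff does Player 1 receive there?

4

At both s1: Player 1 loses 10 − 9 = 1 by deviating; Player 2 loses 5 − 1 = 4. Product = 1·4 = 4.
At both s2: Player 1 loses 4 − 0 = 4 by deviating; Player 2 loses 3 − 0 = 3. Product = 4·3 = 12.
12 > 4, so both s2 is risk-dominant. Player 1's payoff there is 4.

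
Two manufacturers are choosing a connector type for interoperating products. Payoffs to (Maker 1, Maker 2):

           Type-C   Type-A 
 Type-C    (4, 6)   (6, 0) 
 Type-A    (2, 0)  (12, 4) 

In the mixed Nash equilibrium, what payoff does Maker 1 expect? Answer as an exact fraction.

9/2

Maker 2 mixes with probability q on Type-C, chosen so Maker 1 is indifferent: 4q + 6(1−q) = 2q + 12(1−q) gives q = 3/4.
Maker 1's expected payoff (from either row, since indifferent) is 4·3/4 + 6·1/4 = 9/2.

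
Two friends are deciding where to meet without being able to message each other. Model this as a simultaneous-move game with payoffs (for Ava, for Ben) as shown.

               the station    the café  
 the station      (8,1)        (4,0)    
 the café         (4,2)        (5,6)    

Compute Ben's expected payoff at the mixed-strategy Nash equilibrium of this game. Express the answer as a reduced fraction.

6/5

Ava mixes with probability p on the station, chosen so Ben is indifferent: 1p + 2(1−p) = 0p + 6(1−p) gives p = 4/5.
Ben's expected payoff is 1·4/5 + 2·1/5 = 6/5.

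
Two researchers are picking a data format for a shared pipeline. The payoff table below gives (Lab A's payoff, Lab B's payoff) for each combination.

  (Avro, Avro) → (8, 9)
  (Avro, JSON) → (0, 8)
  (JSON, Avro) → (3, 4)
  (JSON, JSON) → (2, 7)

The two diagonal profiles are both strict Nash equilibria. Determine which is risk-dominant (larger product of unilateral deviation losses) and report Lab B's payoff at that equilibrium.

7

At both Avro: Lab A loses 8 − 3 = 5 by deviating; Lab B loses 9 − 8 = 1. Product = 5·1 = 5.
At both JSON: Lab A loses 2 − 0 = 2 by deviating; Lab B loses 7 − 4 = 3. Product = 2·3 = 6.
6 > 5, so both JSON is risk-dominant. Lab B's payoff there is 7.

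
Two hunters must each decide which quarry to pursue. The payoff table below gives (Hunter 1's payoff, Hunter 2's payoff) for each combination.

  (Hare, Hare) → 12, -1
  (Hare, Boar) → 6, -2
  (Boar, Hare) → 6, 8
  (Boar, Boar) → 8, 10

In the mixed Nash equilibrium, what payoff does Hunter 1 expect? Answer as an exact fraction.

15/2

Hunter 2 mixes with probability q on Hare, chosen so Hunter 1 is indifferent: 12q + 6(1−q) = 6q + 8(1−q) gives q = 1/4.
Hunter 1's expected payoff (from either row, since indifferent) is 12·1/4 + 6·3/4 = 15/2.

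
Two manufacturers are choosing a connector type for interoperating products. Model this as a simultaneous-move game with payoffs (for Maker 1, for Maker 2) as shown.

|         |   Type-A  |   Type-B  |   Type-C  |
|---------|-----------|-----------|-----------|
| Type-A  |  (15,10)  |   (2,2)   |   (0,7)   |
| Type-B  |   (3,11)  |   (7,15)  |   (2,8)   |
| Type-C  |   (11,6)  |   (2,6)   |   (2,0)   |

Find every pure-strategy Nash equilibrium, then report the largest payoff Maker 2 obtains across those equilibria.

Both Type-A is a pure NE (Maker 1: 15 ≥ 11; Maker 2: 10 ≥ 7). Maker 2 gets 10.
Both Type-B is a pure NE (Maker 1: 7 ≥ 2; Maker 2: 15 ≥ 11). Maker 2 gets 15.
Every other cell has a profitable deviation for at least one player. Highest of {10, 15} is 15.

15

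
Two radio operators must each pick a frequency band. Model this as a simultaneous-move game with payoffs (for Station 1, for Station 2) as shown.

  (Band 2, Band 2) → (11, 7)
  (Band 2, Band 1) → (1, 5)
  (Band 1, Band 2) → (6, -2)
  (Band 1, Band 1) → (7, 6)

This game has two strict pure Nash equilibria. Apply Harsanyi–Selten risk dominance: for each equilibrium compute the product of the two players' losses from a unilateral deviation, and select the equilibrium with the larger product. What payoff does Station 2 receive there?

At both Band 2: Station 1 loses 11 − 6 = 5 by deviating; Station 2 loses 7 − 5 = 2. Product = 5·2 = 10.
At both Band 1: Station 1 loses 7 − 1 = 6 by deviating; Station 2 loses 6 − (-2) = 8. Product = 6·8 = 48.
48 > 10, so both Band 1 is risk-dominant. Station 2's payoff there is 6.

6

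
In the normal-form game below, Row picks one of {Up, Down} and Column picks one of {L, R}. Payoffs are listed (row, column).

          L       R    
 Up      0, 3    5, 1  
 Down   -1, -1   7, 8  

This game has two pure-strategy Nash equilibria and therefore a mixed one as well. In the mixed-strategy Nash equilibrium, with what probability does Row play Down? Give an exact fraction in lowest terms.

Row's mix p on Up must make Column indifferent between L and R.
Column's payoff from L: 3p + (-1)(1−p). From R: 1p + 8(1−p).
Set equal: 2p = 9(1−p) → p = 9/11.
Probability on Down is 1 − 9/11 = 2/11.

2/11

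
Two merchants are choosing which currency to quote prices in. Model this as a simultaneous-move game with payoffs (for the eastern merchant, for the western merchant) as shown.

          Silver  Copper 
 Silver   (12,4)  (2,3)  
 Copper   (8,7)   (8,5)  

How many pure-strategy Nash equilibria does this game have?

1

Both Silver: the eastern merchant gets 12 (best alternative 8); the western merchant gets 4 (best alternative 3). Neither deviates — NE.
Both Copper is not a NE: the western merchant would switch to Silver (7 > 5).
No other cell survives both best-response checks, so there is 1 pure NE.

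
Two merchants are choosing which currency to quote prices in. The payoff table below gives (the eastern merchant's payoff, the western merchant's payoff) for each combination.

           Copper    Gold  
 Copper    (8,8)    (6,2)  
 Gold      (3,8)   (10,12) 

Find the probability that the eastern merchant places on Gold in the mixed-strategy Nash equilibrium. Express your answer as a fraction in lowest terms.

The eastern merchant's mix p on Copper must make the western merchant indifferent between Copper and Gold.
The western merchant's payoff from Copper: 8p + 8(1−p). From Gold: 2p + 12(1−p).
Set equal: 6p = 4(1−p) → p = 4/10 = 2/5.
Probability on Gold is 1 − 2/5 = 3/5.

3/5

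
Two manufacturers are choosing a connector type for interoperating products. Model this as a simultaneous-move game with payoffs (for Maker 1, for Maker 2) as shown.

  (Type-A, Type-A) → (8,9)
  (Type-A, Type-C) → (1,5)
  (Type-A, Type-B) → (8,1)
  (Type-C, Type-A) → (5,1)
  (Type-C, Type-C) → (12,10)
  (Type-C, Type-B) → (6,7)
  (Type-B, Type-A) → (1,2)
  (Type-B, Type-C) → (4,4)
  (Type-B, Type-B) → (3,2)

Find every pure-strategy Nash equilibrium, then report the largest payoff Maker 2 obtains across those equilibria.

10

Both Type-A is a pure NE (Maker 1: 8 ≥ 5; Maker 2: 9 ≥ 5). Maker 2 gets 9.
Both Type-C is a pure NE (Maker 1: 12 ≥ 4; Maker 2: 10 ≥ 7). Maker 2 gets 10.
Every other cell has a profitable deviation for at least one player. Highest of {9, 10} is 10.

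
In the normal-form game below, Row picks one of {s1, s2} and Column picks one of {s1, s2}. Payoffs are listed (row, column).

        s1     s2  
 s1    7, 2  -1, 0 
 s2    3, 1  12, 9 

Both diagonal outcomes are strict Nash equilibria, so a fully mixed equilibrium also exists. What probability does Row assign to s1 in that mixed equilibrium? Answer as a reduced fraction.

4/5

Row's mix p on s1 must make Column indifferent between s1 and s2.
Column's payoff from s1: 2p + 1(1−p). From s2: 0p + 9(1−p).
Set equal: 2p = 8(1−p) → p = 8/10 = 4/5.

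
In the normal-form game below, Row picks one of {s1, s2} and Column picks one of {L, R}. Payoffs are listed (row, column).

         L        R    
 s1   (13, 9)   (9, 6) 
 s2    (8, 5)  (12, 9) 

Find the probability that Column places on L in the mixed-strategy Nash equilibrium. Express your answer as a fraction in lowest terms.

Column's mix q on L must make Row indifferent between s1 and s2.
Row's payoff from s1: 13q + 9(1−q). From s2: 8q + 12(1−q).
Set equal: 5q = 3(1−q) → q = 3/8.

3/8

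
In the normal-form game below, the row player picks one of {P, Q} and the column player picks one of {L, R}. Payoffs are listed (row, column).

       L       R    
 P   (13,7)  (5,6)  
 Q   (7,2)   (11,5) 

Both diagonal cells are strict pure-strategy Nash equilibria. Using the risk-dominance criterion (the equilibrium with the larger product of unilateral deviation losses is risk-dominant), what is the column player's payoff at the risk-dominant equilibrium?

5

At (P, L): the row player loses 13 − 7 = 6 by deviating; the column player loses 7 − 6 = 1. Product = 6·1 = 6.
At (Q, R): the row player loses 11 − 5 = 6 by deviating; the column player loses 5 − 2 = 3. Product = 6·3 = 18.
18 > 6, so (Q, R) is risk-dominant. The column player's payoff there is 5.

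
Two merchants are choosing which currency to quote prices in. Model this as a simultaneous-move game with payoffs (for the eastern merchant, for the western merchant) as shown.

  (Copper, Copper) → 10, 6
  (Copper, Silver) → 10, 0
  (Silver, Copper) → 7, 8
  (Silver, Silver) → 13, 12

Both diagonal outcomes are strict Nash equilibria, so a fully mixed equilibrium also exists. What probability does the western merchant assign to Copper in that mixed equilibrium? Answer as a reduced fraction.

1/2

The western merchant's mix q on Copper must make the eastern merchant indifferent between Copper and Silver.
The eastern merchant's payoff from Copper: 10q + 10(1−q). From Silver: 7q + 13(1−q).
Set equal: 3q = 3(1−q) → q = 3/6 = 1/2.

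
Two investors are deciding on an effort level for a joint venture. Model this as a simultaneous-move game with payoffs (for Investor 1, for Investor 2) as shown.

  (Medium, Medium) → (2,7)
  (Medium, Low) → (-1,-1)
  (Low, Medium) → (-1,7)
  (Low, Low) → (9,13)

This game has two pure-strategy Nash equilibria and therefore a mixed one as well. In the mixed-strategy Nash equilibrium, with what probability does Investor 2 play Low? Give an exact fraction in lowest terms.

3/13

Investor 2's mix q on Medium must make Investor 1 indifferent between Medium and Low.
Investor 1's payoff from Medium: 2q + (-1)(1−q). From Low: (-1)q + 9(1−q).
Set equal: 3q = 10(1−q) → q = 10/13.
Probability on Low is 1 − 10/13 = 3/13.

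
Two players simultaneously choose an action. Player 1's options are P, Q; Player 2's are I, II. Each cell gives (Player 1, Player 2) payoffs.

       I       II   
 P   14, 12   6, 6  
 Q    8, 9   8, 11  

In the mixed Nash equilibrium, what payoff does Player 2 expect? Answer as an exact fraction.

39/4

Player 1 mixes with probability p on P, chosen so Player 2 is indifferent: 12p + 9(1−p) = 6p + 11(1−p) gives p = 1/4.
Player 2's expected payoff is 12·1/4 + 9·3/4 = 39/4.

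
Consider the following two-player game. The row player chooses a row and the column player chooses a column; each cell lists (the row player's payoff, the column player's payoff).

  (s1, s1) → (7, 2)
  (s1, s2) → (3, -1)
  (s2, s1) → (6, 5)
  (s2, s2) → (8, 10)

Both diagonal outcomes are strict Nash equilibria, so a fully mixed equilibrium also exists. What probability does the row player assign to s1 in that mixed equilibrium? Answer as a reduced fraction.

5/8

The row player's mix p on s1 must make the column player indifferent between s1 and s2.
The column player's payoff from s1: 2p + 5(1−p). From s2: (-1)p + 10(1−p).
Set equal: 3p = 5(1−p) → p = 5/8.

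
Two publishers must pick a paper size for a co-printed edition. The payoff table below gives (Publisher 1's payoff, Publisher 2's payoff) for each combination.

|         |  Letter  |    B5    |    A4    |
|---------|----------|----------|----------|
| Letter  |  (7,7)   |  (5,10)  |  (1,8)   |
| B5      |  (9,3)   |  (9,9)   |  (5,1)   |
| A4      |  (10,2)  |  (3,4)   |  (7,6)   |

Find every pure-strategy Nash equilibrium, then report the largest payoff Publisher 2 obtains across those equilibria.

9

Both B5 is a pure NE (Publisher 1: 9 ≥ 5; Publisher 2: 9 ≥ 3). Publisher 2 gets 9.
Both A4 is a pure NE (Publisher 1: 7 ≥ 5; Publisher 2: 6 ≥ 4). Publisher 2 gets 6.
Every other cell has a profitable deviation for at least one player. Highest of {9, 6} is 9.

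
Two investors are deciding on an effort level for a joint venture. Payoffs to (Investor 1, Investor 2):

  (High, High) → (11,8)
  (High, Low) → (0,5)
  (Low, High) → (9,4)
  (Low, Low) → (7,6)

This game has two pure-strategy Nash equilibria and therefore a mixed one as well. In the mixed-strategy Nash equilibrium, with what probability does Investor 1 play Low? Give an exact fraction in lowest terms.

Investor 1's mix p on High must make Investor 2 indifferent between High and Low.
Investor 2's payoff from High: 8p + 4(1−p). From Low: 5p + 6(1−p).
Set equal: 3p = 2(1−p) → p = 2/5.
Probability on Low is 1 − 2/5 = 3/5.

3/5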